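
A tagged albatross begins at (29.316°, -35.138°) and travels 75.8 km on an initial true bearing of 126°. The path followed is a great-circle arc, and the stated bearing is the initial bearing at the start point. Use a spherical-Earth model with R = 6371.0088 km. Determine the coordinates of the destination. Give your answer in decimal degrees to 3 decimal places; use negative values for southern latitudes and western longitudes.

latitude 28.914°, longitude -34.508°

Angular distance δ = d/R = 75.8 / 6371.0088 = 0.011898 rad.
Converting: φ₁ = 0.511661 rad, θ = 2.199115 rad.
sin φ₂ = sin φ₁ cos δ + cos φ₁ sin δ cos θ = (0.489626)(0.999929) + (0.871933)(0.011897)(-0.587785) = 0.483494
φ₂ = asin(0.483494) = 0.504642 rad = 28.914°.
Δλ = atan2( sin θ sin δ cos φ₁ , cos δ − sin φ₁ sin φ₂ ) = atan2(0.008392, 0.763198) = 0.010996 rad = 0.630°.
Hence λ₂ = -35.138° + 0.630° = -34.508°.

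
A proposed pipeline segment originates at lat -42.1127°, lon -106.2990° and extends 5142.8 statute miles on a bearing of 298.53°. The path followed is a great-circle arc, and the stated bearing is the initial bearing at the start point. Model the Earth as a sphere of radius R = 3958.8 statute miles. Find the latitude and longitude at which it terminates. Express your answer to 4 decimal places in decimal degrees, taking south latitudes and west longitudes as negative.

Angular distance δ = d/R = 5142.8 / 3958.8 = 1.299081 rad.
With φ₁ = -42.1127° = -0.735005 rad and θ = 298.53° = 5.210331 rad:
Applying the spherical law of cosines for sides, sin φ₂ = sin φ₁ cos δ + cos φ₁ sin δ cos θ = 0.161335, so φ₂ = 9.2844°.
For the longitude increment, Δλ = atan2( sin θ sin δ cos φ₁, cos δ − sin φ₁ sin φ₂ ) = atan2(-0.627834, 0.376575) = -59.0447°.
λ₂ = -106.2990° + -59.0447° = -165.3437°.

latitude 9.2844°, longitude -165.3437°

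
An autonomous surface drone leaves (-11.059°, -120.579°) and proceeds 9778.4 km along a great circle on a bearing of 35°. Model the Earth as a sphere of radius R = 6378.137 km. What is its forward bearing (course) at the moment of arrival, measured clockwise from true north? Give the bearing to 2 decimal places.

final bearing 68.48°

The arc subtends δ = 9778.4/6378.137 = 1.533112 rad at the centre.
Start latitude φ₁ = -0.193016 rad; initial bearing θ = 0.610865 rad.
sin φ₂ = sin φ₁ cos δ + cos φ₁ sin δ cos θ = (-0.191820)(0.037675) + (0.981430)(0.999290)(0.819152) = 0.796143
φ₂ = asin(0.796143) = 0.920894 rad = 52.763°.
Then Δλ = atan2(0.562526, 0.190391) = 1.244441 rad, from sin θ sin δ cos φ₁ over cos δ − sin φ₁ sin φ₂.
λ₂ = -120.579° + 71.301° = -49.278°.
The forward bearing on arrival equals the back-azimuth from the destination plus 180°.
Back-azimuth from P₂ (52.76°, -49.28°) to P₁ (-11.06°, -120.58°), with Δλ' = λ₁ − λ₂ = -71.30°: atan2( sin Δλ' cos φ₁ , cos φ₂ sin φ₁ − sin φ₂ cos φ₁ cos Δλ' ) = 248.48°.
Final bearing = (248.48° + 180°) mod 360° = 68.48°.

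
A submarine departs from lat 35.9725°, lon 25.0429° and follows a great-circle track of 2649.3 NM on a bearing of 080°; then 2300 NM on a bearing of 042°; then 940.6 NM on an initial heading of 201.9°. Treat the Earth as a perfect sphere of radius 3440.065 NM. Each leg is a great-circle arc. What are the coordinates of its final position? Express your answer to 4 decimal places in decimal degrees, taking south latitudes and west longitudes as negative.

Apply the spherical direct solution leg by leg, carrying full precision between legs.
Leg 1: from (35.9725°, 25.0429°), δ = 2649.3/3440.065 = 0.770131 rad, θ = 80° → φ = 31.2979°, λ = 78.4049°.
Leg 2: from (31.2979°, 78.4049°), δ = 2300/3440.065 = 0.668592 rad, θ = 42° → φ = 53.2511°, λ = 122.2934°.
Leg 3: from (53.2511°, 122.2934°), δ = 940.6/3440.065 = 0.273425 rad, θ = 201.9° → φ = 38.4328°, λ = 114.9061°.

latitude 38.4328°, longitude 114.9061°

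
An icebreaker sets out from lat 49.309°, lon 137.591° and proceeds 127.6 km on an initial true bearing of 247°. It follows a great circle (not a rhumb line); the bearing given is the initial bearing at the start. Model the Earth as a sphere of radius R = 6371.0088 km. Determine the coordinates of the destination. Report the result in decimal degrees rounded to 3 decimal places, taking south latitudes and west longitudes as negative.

Angular distance δ = d/R = 127.6 / 6371.0088 = 0.020028 rad.
With φ₁ = 49.309° = 0.860604 rad and θ = 247° = 4.310963 rad:
Destination latitude: φ₂ = arcsin( sin φ₁ cos δ + cos φ₁ sin δ cos θ ) = arcsin(0.752983) = 48.849°.
Then Δλ = atan2(-0.012019, 0.428860) = -0.028018 rad, from sin θ sin δ cos φ₁ over cos δ − sin φ₁ sin φ₂.
Hence λ₂ = 137.591° + -1.605° = 135.986°.

latitude 48.849°, longitude 135.986°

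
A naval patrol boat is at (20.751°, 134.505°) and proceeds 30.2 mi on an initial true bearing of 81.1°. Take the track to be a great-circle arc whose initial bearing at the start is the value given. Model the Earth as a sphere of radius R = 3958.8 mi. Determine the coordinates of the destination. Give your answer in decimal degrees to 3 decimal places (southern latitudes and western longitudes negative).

latitude 20.818°, longitude 134.967°

δ = 30.2/3958.8 = 0.007629 rad (0.4371°).
Start latitude φ₁ = 0.362173 rad; initial bearing θ = 1.415462 rad.
Destination latitude: φ₂ = arcsin( sin φ₁ cos δ + cos φ₁ sin δ cos θ ) = arcsin(0.355401) = 20.818°.
Then Δλ = atan2(0.007048, 0.874050) = 0.008063 rad, from sin θ sin δ cos φ₁ over cos δ − sin φ₁ sin φ₂.
λ₂ = λ₁ + Δλ = 134.967°.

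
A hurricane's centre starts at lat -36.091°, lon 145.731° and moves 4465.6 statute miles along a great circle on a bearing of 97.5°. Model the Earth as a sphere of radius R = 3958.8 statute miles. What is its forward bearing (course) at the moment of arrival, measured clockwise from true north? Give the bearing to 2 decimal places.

final bearing 58.70°

Angular distance δ = d/R = 4465.6 / 3958.8 = 1.128019 rad.
Converting: φ₁ = -0.629907 rad, θ = 1.701696 rad.
Applying the spherical law of cosines for sides, sin φ₂ = sin φ₁ cos δ + cos φ₁ sin δ cos θ = -0.347692, so φ₂ = -20.346°.
Then Δλ = atan2(0.723908, 0.223636) = 1.271168 rad, from sin θ sin δ cos φ₁ over cos δ − sin φ₁ sin φ₂.
λ₂ = 145.731° + 72.833° = 218.564°, normalized to (−180°, 180°] → -141.436°.
The forward bearing on arrival equals the back-azimuth from the destination plus 180°.
Back-azimuth from P₂ (-20.35°, -141.44°) to P₁ (-36.09°, 145.73°), with Δλ' = λ₁ − λ₂ = 287.17°: atan2( sin Δλ' cos φ₁ , cos φ₂ sin φ₁ − sin φ₂ cos φ₁ cos Δλ' ) = 238.70°.
Final bearing = (238.70° + 180°) mod 360° = 58.70°.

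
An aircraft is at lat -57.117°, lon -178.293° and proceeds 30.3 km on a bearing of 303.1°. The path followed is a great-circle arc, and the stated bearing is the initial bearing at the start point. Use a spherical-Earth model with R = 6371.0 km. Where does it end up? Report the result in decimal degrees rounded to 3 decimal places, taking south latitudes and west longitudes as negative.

Central angle δ = d/R = 0.004756 rad.
Start latitude φ₁ = -0.996880 rad; initial bearing θ = 5.290093 rad.
Destination latitude: φ₂ = arcsin( sin φ₁ cos δ + cos φ₁ sin δ cos θ ) = arcsin(-0.838361) = -56.967°.
For the longitude increment, Δλ = atan2( sin θ sin δ cos φ₁, cos δ − sin φ₁ sin φ₂ ) = atan2(-0.002163, 0.295949) = -0.419°.
Hence λ₂ = -178.293° + -0.419° = -178.712°.

latitude -56.967°, longitude -178.712°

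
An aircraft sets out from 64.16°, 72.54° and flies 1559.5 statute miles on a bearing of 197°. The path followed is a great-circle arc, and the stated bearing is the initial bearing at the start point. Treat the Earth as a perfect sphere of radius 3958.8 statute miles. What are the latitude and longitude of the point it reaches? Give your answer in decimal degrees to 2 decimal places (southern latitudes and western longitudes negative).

δ = 1559.5/3958.8 = 0.393933 rad (22.5707°).
With φ₁ = 64.16° = 1.119803 rad and θ = 197° = 3.438299 rad:
Destination latitude: φ₂ = arcsin( sin φ₁ cos δ + cos φ₁ sin δ cos θ ) = arcsin(0.671097) = 42.15°.
Then Δλ = atan2(-0.048912, 0.319410) = -0.151951 rad, from sin θ sin δ cos φ₁ over cos δ − sin φ₁ sin φ₂.
λ₂ = 72.54° + -8.71° = 63.83°.

latitude 42.15°, longitude 63.83°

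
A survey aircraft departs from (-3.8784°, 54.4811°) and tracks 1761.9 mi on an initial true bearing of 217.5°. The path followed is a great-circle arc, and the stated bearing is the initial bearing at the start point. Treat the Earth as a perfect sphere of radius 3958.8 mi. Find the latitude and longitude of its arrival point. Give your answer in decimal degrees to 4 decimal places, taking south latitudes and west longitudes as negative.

latitude -23.6917°, longitude 37.8505°

Central angle δ = d/R = 0.445059 rad.
With φ₁ = -3.8784° = -0.067691 rad and θ = 217.5° = 3.796091 rad:
Destination latitude: φ₂ = arcsin( sin φ₁ cos δ + cos φ₁ sin δ cos θ ) = arcsin(-0.401815) = -23.6917°.
Then Δλ = atan2(-0.261478, 0.875407) = -0.290258 rad, from sin θ sin δ cos φ₁ over cos δ − sin φ₁ sin φ₂.
λ₂ = 54.4811° + -16.6306° = 37.8505°.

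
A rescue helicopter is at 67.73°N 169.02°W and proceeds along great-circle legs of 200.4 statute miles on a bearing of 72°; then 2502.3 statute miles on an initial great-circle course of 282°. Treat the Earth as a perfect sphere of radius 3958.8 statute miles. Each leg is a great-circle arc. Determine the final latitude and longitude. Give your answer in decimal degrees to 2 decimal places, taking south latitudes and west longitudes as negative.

Apply the spherical direct solution leg by leg, carrying full precision between legs.
Leg 1: from (67.73°, -169.02°), δ = 200.4/3958.8 = 0.050621 rad, θ = 72° → φ = 68.46°, λ = -161.49°.
Leg 2: from (68.46°, -161.49°), δ = 2502.3/3958.8 = 0.632085 rad, θ = 282° → φ = 52.71°, λ = 125.99°.

latitude 52.71°, longitude 125.99°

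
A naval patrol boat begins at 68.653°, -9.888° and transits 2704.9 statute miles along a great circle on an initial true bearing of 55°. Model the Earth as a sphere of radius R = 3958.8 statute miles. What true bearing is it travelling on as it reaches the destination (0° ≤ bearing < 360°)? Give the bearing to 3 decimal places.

δ = 2704.9/3958.8 = 0.683263 rad (39.1481°).
Start latitude φ₁ = 1.198221 rad; initial bearing θ = 0.959931 rad.
Applying the spherical law of cosines for sides, sin φ₂ = sin φ₁ cos δ + cos φ₁ sin δ cos θ = 0.854126, so φ₂ = 58.663°.
Δλ = atan2( sin θ sin δ cos φ₁ , cos δ − sin φ₁ sin φ₂ ) = atan2(0.188251, -0.020010) = 1.676693 rad = 96.067°.
Hence λ₂ = -9.888° + 96.067° = 86.179°.
The forward bearing on arrival equals the back-azimuth from the destination plus 180°.
Back-azimuth from P₂ (58.663°, 86.179°) to P₁ (68.653°, -9.888°), with Δλ' = λ₁ − λ₂ = -96.067°: atan2( sin Δλ' cos φ₁ , cos φ₂ sin φ₁ − sin φ₂ cos φ₁ cos Δλ' ) = 325.015°.
Final bearing = (325.015° + 180°) mod 360° = 145.015°.

final bearing 145.015°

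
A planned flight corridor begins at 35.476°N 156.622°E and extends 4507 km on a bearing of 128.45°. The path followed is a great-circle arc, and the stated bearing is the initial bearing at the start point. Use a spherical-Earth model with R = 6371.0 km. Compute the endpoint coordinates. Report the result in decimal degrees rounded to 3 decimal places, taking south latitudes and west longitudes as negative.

Angular distance δ = d/R = 4507 / 6371 = 0.707424 rad.
Start latitude φ₁ = 0.619173 rad; initial bearing θ = 2.241875 rad.
sin φ₂ = sin φ₁ cos δ + cos φ₁ sin δ cos θ = (0.580362)(0.760038) + (0.814359)(0.649878)(-0.621831) = 0.112003
φ₂ = asin(0.112003) = 0.112238 rad = 6.431°.
For the longitude increment, Δλ = atan2( sin θ sin δ cos φ₁, cos δ − sin φ₁ sin φ₂ ) = atan2(0.414470, 0.695036) = 30.809°.
λ₂ = 156.622° + 30.809° = 187.431°, normalized to (−180°, 180°] → -172.569°.

latitude 6.431°, longitude -172.569°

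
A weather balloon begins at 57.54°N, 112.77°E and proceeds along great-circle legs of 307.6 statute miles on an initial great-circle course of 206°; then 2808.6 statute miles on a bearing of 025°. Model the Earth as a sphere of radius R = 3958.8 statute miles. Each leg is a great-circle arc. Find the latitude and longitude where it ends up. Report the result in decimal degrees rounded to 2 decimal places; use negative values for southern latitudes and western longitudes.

latitude 73.96°, longitude -155.70°

Apply the spherical direct solution leg by leg, carrying full precision between legs.
Leg 1: from (57.54°, 112.77°), δ = 307.6/3958.8 = 0.077700 rad, θ = 206° → φ = 53.49°, λ = 109.49°.
Leg 2: from (53.49°, 109.49°), δ = 2808.6/3958.8 = 0.709457 rad, θ = 25° → φ = 73.96°, λ = -155.70°.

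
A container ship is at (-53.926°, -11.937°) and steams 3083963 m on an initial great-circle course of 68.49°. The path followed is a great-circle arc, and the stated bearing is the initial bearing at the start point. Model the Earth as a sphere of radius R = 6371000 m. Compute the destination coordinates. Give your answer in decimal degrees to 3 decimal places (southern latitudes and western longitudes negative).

latitude -37.946°, longitude 21.364°

Central angle δ = d/R = 0.484063 rad.
Start latitude φ₁ = -0.941186 rad; initial bearing θ = 1.195376 rad.
Applying the spherical law of cosines for sides, sin φ₂ = sin φ₁ cos δ + cos φ₁ sin δ cos θ = -0.614921, so φ₂ = -37.946°.
Δλ = atan2( sin θ sin δ cos φ₁ , cos δ − sin φ₁ sin φ₂ ) = atan2(0.254944, 0.388097) = 0.581216 rad = 33.301°.
λ₂ = -11.937° + 33.301° = 21.364°.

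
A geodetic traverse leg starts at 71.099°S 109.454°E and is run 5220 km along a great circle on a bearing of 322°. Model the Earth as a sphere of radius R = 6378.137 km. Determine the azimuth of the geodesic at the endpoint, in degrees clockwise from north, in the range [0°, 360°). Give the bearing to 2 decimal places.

final bearing 347.02°

The arc subtends δ = 5220/6378.137 = 0.818421 rad at the centre.
Start latitude φ₁ = -1.240912 rad; initial bearing θ = 5.619960 rad.
Applying the spherical law of cosines for sides, sin φ₂ = sin φ₁ cos δ + cos φ₁ sin δ cos θ = -0.460168, so φ₂ = -27.398°.
Then Δλ = atan2(-0.145600, 0.248020) = -0.530843 rad, from sin θ sin δ cos φ₁ over cos δ − sin φ₁ sin φ₂.
λ₂ = 109.454° + -30.415° = 79.039°.
The forward bearing on arrival equals the back-azimuth from the destination plus 180°.
Back-azimuth from P₂ (-27.40°, 79.04°) to P₁ (-71.10°, 109.45°), with Δλ' = λ₁ − λ₂ = 30.42°: atan2( sin Δλ' cos φ₁ , cos φ₂ sin φ₁ − sin φ₂ cos φ₁ cos Δλ' ) = 167.02°.
Final bearing = (167.02° + 180°) mod 360° = 347.02°.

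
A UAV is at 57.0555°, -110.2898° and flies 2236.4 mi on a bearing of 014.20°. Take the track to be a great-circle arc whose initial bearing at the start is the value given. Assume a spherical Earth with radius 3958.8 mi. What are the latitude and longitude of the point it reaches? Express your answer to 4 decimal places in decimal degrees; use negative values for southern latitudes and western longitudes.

The arc subtends δ = 2236.4/3958.8 = 0.564919 rad at the centre.
Converting: φ₁ = 0.995806 rad, θ = 0.247837 rad.
Applying the spherical law of cosines for sides, sin φ₂ = sin φ₁ cos δ + cos φ₁ sin δ cos θ = 0.991054, so φ₂ = 82.3302°.
Δλ = atan2( sin θ sin δ cos φ₁ , cos δ − sin φ₁ sin φ₂ ) = atan2(0.071418, 0.012942) = 1.391525 rad = 79.7285°.
λ₂ = λ₁ + Δλ = -30.5613°.

latitude 82.3302°, longitude -30.5613°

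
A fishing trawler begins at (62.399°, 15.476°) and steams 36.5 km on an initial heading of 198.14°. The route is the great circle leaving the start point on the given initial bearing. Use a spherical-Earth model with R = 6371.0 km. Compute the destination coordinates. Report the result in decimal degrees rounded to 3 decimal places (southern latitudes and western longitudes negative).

Angular distance δ = d/R = 36.5 / 6371 = 0.005729 rad.
Start latitude φ₁ = 1.089068 rad; initial bearing θ = 3.458195 rad.
Applying the spherical law of cosines for sides, sin φ₂ = sin φ₁ cos δ + cos φ₁ sin δ cos θ = 0.883659, so φ₂ = 62.087°.
For the longitude increment, Δλ = atan2( sin θ sin δ cos φ₁, cos δ − sin φ₁ sin φ₂ ) = atan2(-0.000826, 0.216889) = -0.218°.
λ₂ = 15.476° + -0.218° = 15.258°.

latitude 62.087°, longitude 15.258°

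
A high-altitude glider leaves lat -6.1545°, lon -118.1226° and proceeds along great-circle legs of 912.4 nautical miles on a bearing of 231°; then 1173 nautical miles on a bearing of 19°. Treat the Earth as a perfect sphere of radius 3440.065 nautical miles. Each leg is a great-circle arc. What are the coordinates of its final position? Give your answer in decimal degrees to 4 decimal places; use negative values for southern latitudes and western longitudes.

Apply the spherical direct solution leg by leg, carrying full precision between legs.
Leg 1: from (-6.1545°, -118.1226°), δ = 912.4/3440.065 = 0.265228 rad, θ = 231° → φ = -15.5140°, λ = -130.3279°.
Leg 2: from (-15.5140°, -130.3279°), δ = 1173/3440.065 = 0.340982 rad, θ = 19° → φ = 3.0151°, λ = -124.0688°.

latitude 3.0151°, longitude -124.0688°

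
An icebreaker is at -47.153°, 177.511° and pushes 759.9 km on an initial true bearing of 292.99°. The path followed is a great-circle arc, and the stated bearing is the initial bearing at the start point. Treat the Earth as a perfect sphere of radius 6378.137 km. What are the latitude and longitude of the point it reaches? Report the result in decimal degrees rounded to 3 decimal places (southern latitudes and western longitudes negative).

Central angle δ = d/R = 0.119141 rad.
Converting: φ₁ = -0.822975 rad, θ = 5.113640 rad.
Destination latitude: φ₂ = arcsin( sin φ₁ cos δ + cos φ₁ sin δ cos θ ) = arcsin(-0.696405) = -44.139°.
Δλ = atan2( sin θ sin δ cos φ₁ , cos δ − sin φ₁ sin φ₂ ) = atan2(-0.074410, 0.482326) = -0.153066 rad = -8.770°.
Hence λ₂ = 177.511° + -8.770° = 168.741°.

latitude -44.139°, longitude 168.741°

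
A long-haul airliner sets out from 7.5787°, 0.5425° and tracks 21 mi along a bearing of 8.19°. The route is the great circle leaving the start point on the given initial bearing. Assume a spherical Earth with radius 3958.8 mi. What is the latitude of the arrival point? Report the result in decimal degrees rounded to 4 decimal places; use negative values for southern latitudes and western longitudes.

latitude 7.8795°

Angular distance δ = d/R = 21 / 3958.8 = 0.005305 rad.
Converting: φ₁ = 0.132273 rad, θ = 0.142942 rad.
sin φ₂ = sin φ₁ cos δ + cos φ₁ sin δ cos θ = (0.131888)(0.999986) + (0.991265)(0.005305)(0.989801) = 0.137091
φ₂ = asin(0.137091) = 0.137524 rad = 7.8795°.
Δλ = atan2( sin θ sin δ cos φ₁ , cos δ − sin φ₁ sin φ₂ ) = atan2(0.000749, 0.981905) = 0.000763 rad = 0.0437°.
λ₂ = 0.5425° + 0.0437° = 0.5862°.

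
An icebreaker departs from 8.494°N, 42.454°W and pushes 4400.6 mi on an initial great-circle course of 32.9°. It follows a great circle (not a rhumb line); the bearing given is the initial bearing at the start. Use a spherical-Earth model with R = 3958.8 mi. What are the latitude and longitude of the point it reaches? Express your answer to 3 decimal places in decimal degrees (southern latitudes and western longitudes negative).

The arc subtends δ = 4400.6/3958.8 = 1.111599 rad at the centre.
Start latitude φ₁ = 0.148248 rad; initial bearing θ = 0.574213 rad.
Applying the spherical law of cosines for sides, sin φ₂ = sin φ₁ cos δ + cos φ₁ sin δ cos θ = 0.809855, so φ₂ = 54.082°.
For the longitude increment, Δλ = atan2( sin θ sin δ cos φ₁, cos δ − sin φ₁ sin φ₂ ) = atan2(0.481566, 0.323608) = 56.099°.
λ₂ = λ₁ + Δλ = 13.645°.

latitude 54.082°, longitude 13.645°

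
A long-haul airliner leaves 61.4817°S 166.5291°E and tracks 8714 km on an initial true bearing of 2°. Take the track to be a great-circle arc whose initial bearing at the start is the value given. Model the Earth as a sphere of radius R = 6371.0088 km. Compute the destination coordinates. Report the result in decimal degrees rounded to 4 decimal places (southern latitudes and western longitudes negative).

latitude 16.8680°, longitude 168.5761°

The arc subtends δ = 8714/6371.0088 = 1.367758 rad at the centre.
Converting: φ₁ = -1.073058 rad, θ = 0.034907 rad.
Destination latitude: φ₂ = arcsin( sin φ₁ cos δ + cos φ₁ sin δ cos θ ) = arcsin(0.290168) = 16.8680°.
Then Δλ = atan2(0.016320, 0.456606) = 0.035727 rad, from sin θ sin δ cos φ₁ over cos δ − sin φ₁ sin φ₂.
λ₂ = λ₁ + Δλ = 168.5761°.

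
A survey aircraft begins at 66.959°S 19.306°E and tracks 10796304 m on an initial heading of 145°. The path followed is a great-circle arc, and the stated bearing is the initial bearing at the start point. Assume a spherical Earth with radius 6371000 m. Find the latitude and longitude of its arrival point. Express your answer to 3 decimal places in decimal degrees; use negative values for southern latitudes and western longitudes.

Central angle δ = d/R = 1.694601 rad.
Converting: φ₁ = -1.168655 rad, θ = 2.530727 rad.
sin φ₂ = sin φ₁ cos δ + cos φ₁ sin δ cos θ = (-0.920225)(-0.123489) + (0.391390)(0.992346)(-0.819152) = -0.204516
φ₂ = asin(-0.204516) = -0.205970 rad = -11.801°.
For the longitude increment, Δλ = atan2( sin θ sin δ cos φ₁, cos δ − sin φ₁ sin φ₂ ) = atan2(0.222774, -0.311690) = 144.446°.
λ₂ = λ₁ + Δλ = 163.752°.

latitude -11.801°, longitude 163.752°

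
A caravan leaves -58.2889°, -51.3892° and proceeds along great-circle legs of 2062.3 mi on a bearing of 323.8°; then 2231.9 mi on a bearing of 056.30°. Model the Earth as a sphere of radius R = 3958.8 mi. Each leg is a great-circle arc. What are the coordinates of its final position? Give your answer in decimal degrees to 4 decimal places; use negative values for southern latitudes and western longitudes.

latitude -11.1399°, longitude -44.6761°

Apply the spherical direct solution leg by leg, carrying full precision between legs.
Leg 1: from (-58.2889°, -51.3892°), δ = 2062.3/3958.8 = 0.520941 rad, θ = 323.8° → φ = -31.7866°, λ = -71.6203°.
Leg 2: from (-31.7866°, -71.6203°), δ = 2231.9/3958.8 = 0.563782 rad, θ = 56.3° → φ = -11.1399°, λ = -44.6761°.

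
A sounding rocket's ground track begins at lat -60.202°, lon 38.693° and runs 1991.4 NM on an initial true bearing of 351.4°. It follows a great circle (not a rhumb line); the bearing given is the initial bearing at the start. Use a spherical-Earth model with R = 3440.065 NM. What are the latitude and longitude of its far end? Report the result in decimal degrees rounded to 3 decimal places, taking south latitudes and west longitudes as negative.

δ = 1991.4/3440.065 = 0.578884 rad (33.1676°).
Start latitude φ₁ = -1.050723 rad; initial bearing θ = 6.133087 rad.
sin φ₂ = sin φ₁ cos δ + cos φ₁ sin δ cos θ = (-0.867783)(0.837073) + (0.496944)(0.547090)(0.988756) = -0.457582
φ₂ = asin(-0.457582) = -0.475274 rad = -27.231°.
Δλ = atan2( sin θ sin δ cos φ₁ , cos δ − sin φ₁ sin φ₂ ) = atan2(-0.040655, 0.439992) = -0.092137 rad = -5.279°.
λ₂ = λ₁ + Δλ = 33.414°.

latitude -27.231°, longitude 33.414°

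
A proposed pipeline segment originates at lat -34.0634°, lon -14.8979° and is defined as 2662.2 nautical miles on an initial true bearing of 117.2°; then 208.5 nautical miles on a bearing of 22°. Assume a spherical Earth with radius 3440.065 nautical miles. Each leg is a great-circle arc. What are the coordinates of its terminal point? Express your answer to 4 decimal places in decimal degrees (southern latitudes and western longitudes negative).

latitude -38.4694°, longitude 43.1284°

Apply the spherical direct solution leg by leg, carrying full precision between legs.
Leg 1: from (-34.0634°, -14.8979°), δ = 2662.2/3440.065 = 0.773881 rad, θ = 117.2° → φ = -41.7015°, λ = 41.4676°.
Leg 2: from (-41.7015°, 41.4676°), δ = 208.5/3440.065 = 0.060609 rad, θ = 22° → φ = -38.4694°, λ = 43.1284°.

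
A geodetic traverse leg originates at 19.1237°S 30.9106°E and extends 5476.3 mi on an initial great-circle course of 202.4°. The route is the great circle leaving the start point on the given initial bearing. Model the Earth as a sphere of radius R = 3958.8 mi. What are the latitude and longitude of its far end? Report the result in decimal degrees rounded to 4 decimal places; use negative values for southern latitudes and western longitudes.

δ = 5476.3/3958.8 = 1.383323 rad (79.2586°).
Converting: φ₁ = -0.333772 rad, θ = 3.532546 rad.
sin φ₂ = sin φ₁ cos δ + cos φ₁ sin δ cos θ = (-0.327609)(0.186377) + (0.944813)(0.982478)(-0.924546) = -0.919277
φ₂ = asin(-0.919277) = -1.166239 rad = -66.8206°.
For the longitude increment, Δλ = atan2( sin θ sin δ cos φ₁, cos δ − sin φ₁ sin φ₂ ) = atan2(-0.353732, -0.114786) = -107.9783°.
Hence λ₂ = 30.9106° + -107.9783° = -77.0677°.

latitude -66.8206°, longitude -77.0677°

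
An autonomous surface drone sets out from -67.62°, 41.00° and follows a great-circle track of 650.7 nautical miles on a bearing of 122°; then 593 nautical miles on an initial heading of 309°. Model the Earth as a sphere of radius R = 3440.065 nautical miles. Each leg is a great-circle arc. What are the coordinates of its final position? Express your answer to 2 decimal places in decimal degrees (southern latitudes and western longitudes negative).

Apply the spherical direct solution leg by leg, carrying full precision between legs.
Leg 1: from (-67.62°, 41.00°), δ = 650.7/3440.065 = 0.189153 rad, θ = 122° → φ = -71.11°, λ = 70.50°.
Leg 2: from (-71.11°, 70.50°), δ = 593/3440.065 = 0.172380 rad, θ = 309° → φ = -63.79°, λ = 52.94°.

latitude -63.79°, longitude 52.94°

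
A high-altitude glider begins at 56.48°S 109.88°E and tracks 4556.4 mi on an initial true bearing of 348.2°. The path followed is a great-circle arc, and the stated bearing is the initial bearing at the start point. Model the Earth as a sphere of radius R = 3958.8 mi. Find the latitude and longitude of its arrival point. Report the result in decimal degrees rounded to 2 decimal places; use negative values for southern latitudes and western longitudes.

latitude 8.85°, longitude 98.99°

Central angle δ = d/R = 1.150955 rad.
Converting: φ₁ = -0.985762 rad, θ = 6.077236 rad.
Applying the spherical law of cosines for sides, sin φ₂ = sin φ₁ cos δ + cos φ₁ sin δ cos θ = 0.153786, so φ₂ = 8.85°.
Δλ = atan2( sin θ sin δ cos φ₁ , cos δ − sin φ₁ sin φ₂ ) = atan2(-0.103121, 0.535826) = -0.190128 rad = -10.89°.
λ₂ = 109.88° + -10.89° = 98.99°.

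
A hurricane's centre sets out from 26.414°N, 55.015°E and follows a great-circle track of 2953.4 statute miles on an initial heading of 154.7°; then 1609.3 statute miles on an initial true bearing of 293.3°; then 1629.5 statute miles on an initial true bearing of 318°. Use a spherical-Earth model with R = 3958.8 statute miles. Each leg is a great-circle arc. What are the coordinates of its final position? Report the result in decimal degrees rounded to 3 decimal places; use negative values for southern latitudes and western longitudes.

Apply the spherical direct solution leg by leg, carrying full precision between legs.
Leg 1: from (26.414°, 55.015°), δ = 2953.4/3958.8 = 0.746034 rad, θ = 154.7° → φ = -12.878°, λ = 72.325°.
Leg 2: from (-12.878°, 72.325°), δ = 1609.3/3958.8 = 0.406512 rad, θ = 293.3° → φ = -2.995°, λ = 51.000°.
Leg 3: from (-2.995°, 51.000°), δ = 1629.5/3958.8 = 0.411615 rad, θ = 318° → φ = 14.421°, λ = 34.953°.

latitude 14.421°, longitude 34.953°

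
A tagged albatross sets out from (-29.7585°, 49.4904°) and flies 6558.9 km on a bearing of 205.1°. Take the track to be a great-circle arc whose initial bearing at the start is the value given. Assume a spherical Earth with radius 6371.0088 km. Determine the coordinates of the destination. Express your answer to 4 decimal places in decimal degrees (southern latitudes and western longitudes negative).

latitude -68.3572°, longitude -30.8180°

δ = 6558.9/6371.0088 = 1.029492 rad (58.9855°).
With φ₁ = -29.7585° = -0.519384 rad and θ = 205.1° = 3.579670 rad:
sin φ₂ = sin φ₁ cos δ + cos φ₁ sin δ cos θ = (-0.496345)(0.515255) + (0.868125)(0.857037)(-0.905569) = -0.929501
φ₂ = asin(-0.929501) = -1.193059 rad = -68.3572°.
For the longitude increment, Δλ = atan2( sin θ sin δ cos φ₁, cos δ − sin φ₁ sin φ₂ ) = atan2(-0.315611, 0.053901) = -80.3084°.
λ₂ = λ₁ + Δλ = -30.8180°.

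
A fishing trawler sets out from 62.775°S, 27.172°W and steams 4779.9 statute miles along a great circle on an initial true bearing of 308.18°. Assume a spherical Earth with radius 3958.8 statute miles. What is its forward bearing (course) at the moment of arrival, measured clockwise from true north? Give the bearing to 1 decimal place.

The arc subtends δ = 4779.9/3958.8 = 1.207411 rad at the centre.
Converting: φ₁ = -1.095630 rad, θ = 5.378756 rad.
Destination latitude: φ₂ = arcsin( sin φ₁ cos δ + cos φ₁ sin δ cos θ ) = arcsin(-0.051742) = -2.966°.
Δλ = atan2( sin θ sin δ cos φ₁ , cos δ − sin φ₁ sin φ₂ ) = atan2(-0.336134, 0.309430) = -0.826739 rad = -47.369°.
λ₂ = λ₁ + Δλ = -74.541°.
The forward bearing on arrival equals the back-azimuth from the destination plus 180°.
Back-azimuth from P₂ (-3.0°, -74.5°) to P₁ (-62.8°, -27.2°), with Δλ' = λ₁ − λ₂ = 47.4°: atan2( sin Δλ' cos φ₁ , cos φ₂ sin φ₁ − sin φ₂ cos φ₁ cos Δλ' ) = 158.9°.
Final bearing = (158.9° + 180°) mod 360° = 338.9°.

final bearing 338.9°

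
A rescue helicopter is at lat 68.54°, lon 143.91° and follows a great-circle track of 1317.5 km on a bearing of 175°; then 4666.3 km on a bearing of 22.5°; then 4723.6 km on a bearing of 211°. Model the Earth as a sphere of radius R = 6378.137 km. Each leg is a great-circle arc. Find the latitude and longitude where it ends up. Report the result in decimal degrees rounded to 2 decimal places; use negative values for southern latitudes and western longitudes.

latitude 33.27°, longitude -125.90°

Apply the spherical direct solution leg by leg, carrying full precision between legs.
Leg 1: from (68.54°, 143.91°), δ = 1317.5/6378.137 = 0.206565 rad, θ = 175° → φ = 56.73°, λ = 145.78°.
Leg 2: from (56.73°, 145.78°), δ = 4666.3/6378.137 = 0.731609 rad, θ = 22.5° → φ = 73.89°, λ = -101.34°.
Leg 3: from (73.89°, -101.34°), δ = 4723.6/6378.137 = 0.740592 rad, θ = 211° → φ = 33.27°, λ = -125.90°.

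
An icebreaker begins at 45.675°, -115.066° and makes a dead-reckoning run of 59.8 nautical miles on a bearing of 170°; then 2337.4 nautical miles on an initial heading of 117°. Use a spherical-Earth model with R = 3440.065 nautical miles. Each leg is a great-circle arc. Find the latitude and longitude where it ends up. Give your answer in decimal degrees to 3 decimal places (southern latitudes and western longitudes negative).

Apply the spherical direct solution leg by leg, carrying full precision between legs.
Leg 1: from (45.675°, -115.066°), δ = 59.8/3440.065 = 0.017383 rad, θ = 170° → φ = 44.694°, λ = -114.823°.
Leg 2: from (44.694°, -114.823°), δ = 2337.4/3440.065 = 0.679464 rad, θ = 117° → φ = 20.140°, λ = -78.214°.

latitude 20.140°, longitude -78.214°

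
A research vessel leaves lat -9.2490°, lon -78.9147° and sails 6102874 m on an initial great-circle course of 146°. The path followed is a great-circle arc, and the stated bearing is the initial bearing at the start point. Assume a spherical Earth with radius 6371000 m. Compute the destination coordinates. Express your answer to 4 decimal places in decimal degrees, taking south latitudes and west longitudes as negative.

Central angle δ = d/R = 0.957915 rad.
Start latitude φ₁ = -0.161426 rad; initial bearing θ = 2.548181 rad.
Destination latitude: φ₂ = arcsin( sin φ₁ cos δ + cos φ₁ sin δ cos θ ) = arcsin(-0.761785) = -49.6218°.
For the longitude increment, Δλ = atan2( sin θ sin δ cos φ₁, cos δ − sin φ₁ sin φ₂ ) = atan2(0.451470, 0.452789) = 44.9164°.
λ₂ = -78.9147° + 44.9164° = -33.9983°.

latitude -49.6218°, longitude -33.9983°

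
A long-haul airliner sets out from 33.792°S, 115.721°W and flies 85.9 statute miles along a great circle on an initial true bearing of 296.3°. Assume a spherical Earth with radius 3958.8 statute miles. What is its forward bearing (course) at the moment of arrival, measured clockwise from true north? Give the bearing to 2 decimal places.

The arc subtends δ = 85.9/3958.8 = 0.021698 rad at the centre.
Converting: φ₁ = -0.589782 rad, θ = 5.171411 rad.
sin φ₂ = sin φ₁ cos δ + cos φ₁ sin δ cos θ = (-0.556180)(0.999765) + (0.831062)(0.021697)(0.443071) = -0.548059
φ₂ = asin(-0.548059) = -0.580042 rad = -33.234°.
Then Δλ = atan2(-0.016165, 0.694945) = -0.023256 rad, from sin θ sin δ cos φ₁ over cos δ − sin φ₁ sin φ₂.
Hence λ₂ = -115.721° + -1.332° = -117.053°.
The forward bearing on arrival equals the back-azimuth from the destination plus 180°.
Back-azimuth from P₂ (-33.23°, -117.05°) to P₁ (-33.79°, -115.72°), with Δλ' = λ₁ − λ₂ = 1.33°: atan2( sin Δλ' cos φ₁ , cos φ₂ sin φ₁ − sin φ₂ cos φ₁ cos Δλ' ) = 117.04°.
Final bearing = (117.04° + 180°) mod 360° = 297.04°.

final bearing 297.04°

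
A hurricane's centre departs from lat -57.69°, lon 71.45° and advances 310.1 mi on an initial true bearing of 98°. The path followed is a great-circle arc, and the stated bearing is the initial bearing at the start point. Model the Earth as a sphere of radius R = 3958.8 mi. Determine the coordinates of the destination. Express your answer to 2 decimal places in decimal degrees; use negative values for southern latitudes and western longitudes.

latitude -58.04°, longitude 79.87°

δ = 310.1/3958.8 = 0.078332 rad (4.4881°).
Start latitude φ₁ = -1.006880 rad; initial bearing θ = 1.710423 rad.
sin φ₂ = sin φ₁ cos δ + cos φ₁ sin δ cos θ = (-0.845169)(0.996934) + (0.534500)(0.078252)(-0.139173) = -0.848398
φ₂ = asin(-0.848398) = -1.012952 rad = -58.04°.
For the longitude increment, Δλ = atan2( sin θ sin δ cos φ₁, cos δ − sin φ₁ sin φ₂ ) = atan2(0.041418, 0.279894) = 8.42°.
λ₂ = 71.45° + 8.42° = 79.87°.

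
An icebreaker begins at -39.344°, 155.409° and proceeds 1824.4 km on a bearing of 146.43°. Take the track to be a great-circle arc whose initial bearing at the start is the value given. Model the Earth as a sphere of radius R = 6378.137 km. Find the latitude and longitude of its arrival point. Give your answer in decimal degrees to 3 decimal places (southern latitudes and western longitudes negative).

latitude -52.188°, longitude 170.152°

δ = 1824.4/6378.137 = 0.286040 rad (16.3889°).
Start latitude φ₁ = -0.686682 rad; initial bearing θ = 2.555686 rad.
Applying the spherical law of cosines for sides, sin φ₂ = sin φ₁ cos δ + cos φ₁ sin δ cos θ = -0.790027, so φ₂ = -52.188°.
Then Δλ = atan2(0.120658, 0.458511) = 0.257318 rad, from sin θ sin δ cos φ₁ over cos δ − sin φ₁ sin φ₂.
λ₂ = λ₁ + Δλ = 170.152°.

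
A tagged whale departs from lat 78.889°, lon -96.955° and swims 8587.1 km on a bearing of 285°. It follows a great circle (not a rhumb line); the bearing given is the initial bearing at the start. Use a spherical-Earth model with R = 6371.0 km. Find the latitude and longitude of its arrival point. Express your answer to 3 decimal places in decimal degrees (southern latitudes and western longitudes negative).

latitude 15.403°, longitude 160.764°

δ = 8587.1/6371 = 1.347842 rad (77.2256°).
With φ₁ = 78.889° = 1.376873 rad and θ = 285° = 4.974188 rad:
sin φ₂ = sin φ₁ cos δ + cos φ₁ sin δ cos θ = (0.981256)(0.221112) + (0.192710)(0.975248)(0.258819) = 0.265610
φ₂ = asin(0.265610) = 0.268837 rad = 15.403°.
For the longitude increment, Δλ = atan2( sin θ sin δ cos φ₁, cos δ − sin φ₁ sin φ₂ ) = atan2(-0.181537, -0.039519) = -102.281°.
λ₂ = -96.955° + -102.281° = -199.236°, normalized to (−180°, 180°] → 160.764°.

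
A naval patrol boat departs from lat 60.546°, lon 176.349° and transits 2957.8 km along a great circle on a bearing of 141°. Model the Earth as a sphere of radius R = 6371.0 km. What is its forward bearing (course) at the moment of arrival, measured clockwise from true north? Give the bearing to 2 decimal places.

δ = 2957.8/6371 = 0.464260 rad (26.6001°).
Converting: φ₁ = 1.056727 rad, θ = 2.460914 rad.
Applying the spherical law of cosines for sides, sin φ₂ = sin φ₁ cos δ + cos φ₁ sin δ cos θ = 0.607476, so φ₂ = 37.407°.
For the longitude increment, Δλ = atan2( sin θ sin δ cos φ₁, cos δ − sin φ₁ sin φ₂ ) = atan2(0.138561, 0.365193) = 20.778°.
λ₂ = 176.349° + 20.778° = 197.127°, normalized to (−180°, 180°] → -162.873°.
The forward bearing on arrival equals the back-azimuth from the destination plus 180°.
Back-azimuth from P₂ (37.41°, -162.87°) to P₁ (60.55°, 176.35°), with Δλ' = λ₁ − λ₂ = 339.22°: atan2( sin Δλ' cos φ₁ , cos φ₂ sin φ₁ − sin φ₂ cos φ₁ cos Δλ' ) = 337.07°.
Final bearing = (337.07° + 180°) mod 360° = 157.07°.

final bearing 157.07°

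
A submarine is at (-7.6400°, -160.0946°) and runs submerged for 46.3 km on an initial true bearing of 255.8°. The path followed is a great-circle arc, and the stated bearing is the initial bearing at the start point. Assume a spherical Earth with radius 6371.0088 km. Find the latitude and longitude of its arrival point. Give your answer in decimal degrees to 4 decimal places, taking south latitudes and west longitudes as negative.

Central angle δ = d/R = 0.007267 rad.
Converting: φ₁ = -0.133343 rad, θ = 4.464552 rad.
Destination latitude: φ₂ = arcsin( sin φ₁ cos δ + cos φ₁ sin δ cos θ ) = arcsin(-0.134712) = -7.7420°.
For the longitude increment, Δλ = atan2( sin θ sin δ cos φ₁, cos δ − sin φ₁ sin φ₂ ) = atan2(-0.006983, 0.982064) = -0.4074°.
λ₂ = -160.0946° + -0.4074° = -160.5020°.

latitude -7.7420°, longitude -160.5020°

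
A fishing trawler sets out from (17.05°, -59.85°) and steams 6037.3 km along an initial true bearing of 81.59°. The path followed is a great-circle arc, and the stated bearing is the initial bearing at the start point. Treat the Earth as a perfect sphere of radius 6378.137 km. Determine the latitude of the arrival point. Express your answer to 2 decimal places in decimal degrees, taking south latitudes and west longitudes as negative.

latitude 16.55°

Central angle δ = d/R = 0.946562 rad.
With φ₁ = 17.05° = 0.297579 rad and θ = 81.59° = 1.424014 rad:
Applying the spherical law of cosines for sides, sin φ₂ = sin φ₁ cos δ + cos φ₁ sin δ cos θ = 0.284830, so φ₂ = 16.55°.
Δλ = atan2( sin θ sin δ cos φ₁ , cos δ − sin φ₁ sin φ₂ ) = atan2(0.767407, 0.500963) = 0.992456 rad = 56.86°.
λ₂ = -59.85° + 56.86° = -2.99°.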